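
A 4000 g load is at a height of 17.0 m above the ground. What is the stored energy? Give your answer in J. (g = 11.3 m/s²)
Convert to SI: m = 4.0 kg, h = 17.0 m
PE = mgh = (4.0)(11.3)(17.0) = 768.4 J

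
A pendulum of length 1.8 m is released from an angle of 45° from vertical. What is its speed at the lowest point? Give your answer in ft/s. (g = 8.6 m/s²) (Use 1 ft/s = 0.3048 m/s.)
h = L(1 − cosθ) = 1.8(1 − cos45°) = 0.527208 m
v = √(2gh) = √(2·8.6·0.527208) = 3.01131 m/s = 9.88 ft/s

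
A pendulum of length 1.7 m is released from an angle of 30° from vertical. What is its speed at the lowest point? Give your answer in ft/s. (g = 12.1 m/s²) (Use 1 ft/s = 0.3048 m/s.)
h = L(1 − cosθ) = 1.7(1 − cos30°) = 0.227757 m
v = √(2gh) = √(2·12.1·0.227757) = 2.3477 m/s = 7.702 ft/s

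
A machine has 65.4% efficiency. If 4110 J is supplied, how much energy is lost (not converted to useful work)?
W_lost = W_in(1 − η) = 4110·(1 − 0.654) = 1422 J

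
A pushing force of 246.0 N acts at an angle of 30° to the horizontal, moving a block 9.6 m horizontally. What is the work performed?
W = F·d·cosθ = (246.0)(9.6)cos(30°) = 2045 J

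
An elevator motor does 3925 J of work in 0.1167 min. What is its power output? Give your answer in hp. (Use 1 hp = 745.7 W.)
Convert to SI: W = 3925.0 J, t = 7.002 s
P = W/t = 3925.0/7.002 = 560.554 W = 0.7517 hp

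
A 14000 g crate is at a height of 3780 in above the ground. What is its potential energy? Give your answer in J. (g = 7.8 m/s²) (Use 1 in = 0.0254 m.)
Convert to SI: m = 14.0 kg, h = 96.012 m
PE = mgh = (14.0)(7.8)(96.012) = 10480 J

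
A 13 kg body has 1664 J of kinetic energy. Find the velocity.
v = √(2·KE/m) = √(2·1664/13) = 16.0 m/s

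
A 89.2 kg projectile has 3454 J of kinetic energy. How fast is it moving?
v = √(2·KE/m) = √(2·3454/89.2) = 8.8 m/s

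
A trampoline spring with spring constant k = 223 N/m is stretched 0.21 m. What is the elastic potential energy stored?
PE = ½kx² = ½(223)(0.21)² = 4.917 J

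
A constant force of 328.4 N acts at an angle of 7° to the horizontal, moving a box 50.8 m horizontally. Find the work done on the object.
W = F·d·cosθ = (328.4)(50.8)cos(7°) = 16560 J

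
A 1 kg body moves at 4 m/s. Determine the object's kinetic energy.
KE = ½mv² = ½(1)(4)² = 8.0 J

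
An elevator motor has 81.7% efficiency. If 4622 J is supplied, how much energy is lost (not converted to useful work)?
W_lost = W_in(1 − η) = 4622·(1 − 0.817) = 845.8 J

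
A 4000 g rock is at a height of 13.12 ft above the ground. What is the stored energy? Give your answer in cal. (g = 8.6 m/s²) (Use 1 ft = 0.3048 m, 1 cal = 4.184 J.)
Convert to SI: m = 4.0 kg, h = 3.99898 m
PE = mgh = (4.0)(8.6)(3.99898) = 137.565 J = 32.88 cal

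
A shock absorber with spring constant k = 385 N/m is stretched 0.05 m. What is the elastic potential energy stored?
PE = ½kx² = ½(385)(0.05)² = 0.4813 J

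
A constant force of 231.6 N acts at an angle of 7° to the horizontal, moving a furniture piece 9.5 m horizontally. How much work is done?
W = F·d·cosθ = (231.6)(9.5)cos(7°) = 2184 J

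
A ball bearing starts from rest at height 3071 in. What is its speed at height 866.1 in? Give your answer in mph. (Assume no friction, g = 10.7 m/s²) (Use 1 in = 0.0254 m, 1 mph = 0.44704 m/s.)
Convert to SI: h₁−h₂ = 56.0045 m
mgh₁ = mgh₂ + ½mv² ⇒ v = √(2g(h₁−h₂)) = √(2·10.7·56.0045) = 34.6193 m/s = 77.44 mph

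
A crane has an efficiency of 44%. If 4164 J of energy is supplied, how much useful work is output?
W_out = η·W_in = 0.44·4164 = 1832.16 J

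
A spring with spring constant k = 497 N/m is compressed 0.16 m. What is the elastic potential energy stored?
PE = ½kx² = ½(497)(0.16)² = 6.362 J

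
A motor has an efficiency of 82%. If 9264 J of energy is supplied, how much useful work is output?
W_out = η·W_in = 0.82·9264 = 7596.48 J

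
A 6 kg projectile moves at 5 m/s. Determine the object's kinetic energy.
KE = ½mv² = ½(6)(5)² = 75.0 J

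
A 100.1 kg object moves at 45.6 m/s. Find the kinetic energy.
KE = ½mv² = ½(100.1)(45.6)² = 104100 J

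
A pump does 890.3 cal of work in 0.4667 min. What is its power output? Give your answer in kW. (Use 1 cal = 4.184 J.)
Convert to SI: W = 3725.02 J, t = 28.002 s
P = W/t = 3725.02/28.002 = 133.027 W = 0.133 kW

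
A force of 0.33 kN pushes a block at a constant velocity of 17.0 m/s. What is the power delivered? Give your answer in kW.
Convert to SI: F = 330.0 N, v = 17.0 m/s
P = Fv = (330.0)(17.0) = 5610.0 W = 5.61 kW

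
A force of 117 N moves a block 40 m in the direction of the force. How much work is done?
W = F·d = (117)(40) = 4680 J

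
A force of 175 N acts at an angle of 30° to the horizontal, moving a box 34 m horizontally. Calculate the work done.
W = F·d·cosθ = (175)(34)cos(30°) = 5153 J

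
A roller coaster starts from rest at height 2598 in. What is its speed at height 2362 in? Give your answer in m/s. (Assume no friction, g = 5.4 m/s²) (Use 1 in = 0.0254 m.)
Convert to SI: h₁−h₂ = 5.9944 m
mgh₁ = mgh₂ + ½mv² ⇒ v = √(2g(h₁−h₂)) = √(2·5.4·5.9944) = 8.046 m/s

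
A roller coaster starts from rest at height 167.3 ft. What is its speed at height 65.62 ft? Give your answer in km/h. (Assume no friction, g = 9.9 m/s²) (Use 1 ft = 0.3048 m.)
Convert to SI: h₁−h₂ = 30.9921 m
mgh₁ = mgh₂ + ½mv² ⇒ v = √(2g(h₁−h₂)) = √(2·9.9·30.9921) = 24.7718 m/s = 89.18 km/h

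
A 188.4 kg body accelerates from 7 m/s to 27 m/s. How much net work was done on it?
W = ΔKE = ½m(v₂² − v₁²) = ½(188.4)(27² − 7²) = 64056.0 J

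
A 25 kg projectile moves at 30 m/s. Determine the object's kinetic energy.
KE = ½mv² = ½(25)(30)² = 11250.0 J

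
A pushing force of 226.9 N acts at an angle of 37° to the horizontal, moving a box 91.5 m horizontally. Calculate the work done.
W = F·d·cosθ = (226.9)(91.5)cos(37°) = 16580 J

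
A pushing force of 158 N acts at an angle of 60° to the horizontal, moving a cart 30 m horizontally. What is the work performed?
W = F·d·cosθ = (158)(30)cos(60°) = 2370 J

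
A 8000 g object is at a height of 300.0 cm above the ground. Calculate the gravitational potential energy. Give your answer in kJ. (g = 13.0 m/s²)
Convert to SI: m = 8.0 kg, h = 3.0 m
PE = mgh = (8.0)(13.0)(3.0) = 312.0 J = 0.312 kJ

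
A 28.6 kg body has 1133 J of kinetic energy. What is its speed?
v = √(2·KE/m) = √(2·1133/28.6) = 8.901 m/s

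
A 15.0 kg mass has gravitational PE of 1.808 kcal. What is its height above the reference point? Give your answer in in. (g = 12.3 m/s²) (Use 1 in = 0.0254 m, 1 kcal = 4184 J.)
Convert to SI: m = 15.0 kg, PE = 7564.67 J
h = PE/(mg) = 7564.67/(15.0·12.3) = 41.0009 m = 1614 in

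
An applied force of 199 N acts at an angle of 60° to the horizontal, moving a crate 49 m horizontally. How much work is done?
W = F·d·cosθ = (199)(49)cos(60°) = 4876 J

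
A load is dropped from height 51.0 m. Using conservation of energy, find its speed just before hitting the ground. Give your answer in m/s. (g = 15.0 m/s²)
mgh = ½mv² ⇒ v = √(2gh) = √(2·15.0·51.0) = 39.12 m/s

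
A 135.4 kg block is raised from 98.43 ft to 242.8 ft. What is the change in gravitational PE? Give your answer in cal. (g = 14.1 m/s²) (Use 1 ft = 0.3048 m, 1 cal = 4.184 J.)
Convert to SI: m = 135.4 kg, Δh = 44.004 m
ΔPE = mgΔh = (135.4)(14.1)(44.004) = 84009.8 J = 20080 cal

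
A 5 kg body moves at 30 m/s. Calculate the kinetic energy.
KE = ½mv² = ½(5)(30)² = 2250.0 J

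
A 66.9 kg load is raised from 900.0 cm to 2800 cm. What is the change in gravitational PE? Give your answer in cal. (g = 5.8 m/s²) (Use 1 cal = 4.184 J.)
Convert to SI: m = 66.9 kg, Δh = 19.0 m
ΔPE = mgΔh = (66.9)(5.8)(19.0) = 7372.38 J = 1762 cal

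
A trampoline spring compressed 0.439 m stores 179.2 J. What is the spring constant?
k = 2·PE/x² = 2·179.2/(0.439)² = 1860 N/m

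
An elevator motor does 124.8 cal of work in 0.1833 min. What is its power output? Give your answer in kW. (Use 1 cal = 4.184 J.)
Convert to SI: W = 522.163 J, t = 10.998 s
P = W/t = 522.163/10.998 = 47.478 W = 0.04748 kW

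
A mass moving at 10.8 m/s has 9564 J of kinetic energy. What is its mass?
m = 2·KE/v² = 2·9564/(10.8)² = 164.0 kg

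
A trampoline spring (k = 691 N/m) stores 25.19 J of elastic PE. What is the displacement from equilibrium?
x = √(2·PE/k) = √(2·25.19/691) = 0.27 m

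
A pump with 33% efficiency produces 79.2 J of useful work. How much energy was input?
W_in = W_out/η = 79.2/0.33 = 240.0 J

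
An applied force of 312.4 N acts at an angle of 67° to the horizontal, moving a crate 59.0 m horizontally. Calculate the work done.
W = F·d·cosθ = (312.4)(59.0)cos(67°) = 7202 J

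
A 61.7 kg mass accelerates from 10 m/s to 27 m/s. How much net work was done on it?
W = ΔKE = ½m(v₂² − v₁²) = ½(61.7)(27² − 10²) = 19404.65 J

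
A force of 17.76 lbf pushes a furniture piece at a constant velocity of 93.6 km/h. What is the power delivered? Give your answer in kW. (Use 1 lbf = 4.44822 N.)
Convert to SI: F = 79.0004 N, v = 26.0 m/s
P = Fv = (79.0004)(26.0) = 2054.01 W = 2.054 kW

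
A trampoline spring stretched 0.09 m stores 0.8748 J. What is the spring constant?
k = 2·PE/x² = 2·0.8748/(0.09)² = 216.0 N/m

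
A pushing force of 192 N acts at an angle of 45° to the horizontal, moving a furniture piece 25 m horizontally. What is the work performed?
W = F·d·cosθ = (192)(25)cos(45°) = 3394 J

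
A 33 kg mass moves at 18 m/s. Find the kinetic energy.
KE = ½mv² = ½(33)(18)² = 5346.0 J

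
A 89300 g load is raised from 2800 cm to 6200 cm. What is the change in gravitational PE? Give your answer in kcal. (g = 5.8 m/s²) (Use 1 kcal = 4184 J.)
Convert to SI: m = 89.3 kg, Δh = 34.0 m
ΔPE = mgΔh = (89.3)(5.8)(34.0) = 17610.0 J = 4.209 kcal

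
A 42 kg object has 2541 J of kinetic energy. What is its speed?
v = √(2·KE/m) = √(2·2541/42) = 11.0 m/s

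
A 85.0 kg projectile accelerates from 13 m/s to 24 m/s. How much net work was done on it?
W = ΔKE = ½m(v₂² − v₁²) = ½(85.0)(24² − 13²) = 17297.5 J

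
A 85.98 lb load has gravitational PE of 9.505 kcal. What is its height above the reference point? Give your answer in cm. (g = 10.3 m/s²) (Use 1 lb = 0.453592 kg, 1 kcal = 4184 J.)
Convert to SI: m = 38.9998 kg, PE = 39768.9 J
h = PE/(mg) = 39768.9/(38.9998·10.3) = 99.0019 m = 9900 cm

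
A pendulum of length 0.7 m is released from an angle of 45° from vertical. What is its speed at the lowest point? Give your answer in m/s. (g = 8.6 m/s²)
h = L(1 − cosθ) = 0.7(1 − cos45°) = 0.205025 m
v = √(2gh) = √(2·8.6·0.205025) = 1.878 m/s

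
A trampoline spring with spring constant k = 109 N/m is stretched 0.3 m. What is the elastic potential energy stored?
PE = ½kx² = ½(109)(0.3)² = 4.905 J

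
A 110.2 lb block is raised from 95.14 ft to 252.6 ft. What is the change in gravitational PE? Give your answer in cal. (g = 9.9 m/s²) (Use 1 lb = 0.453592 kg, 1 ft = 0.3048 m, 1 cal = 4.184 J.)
Convert to SI: m = 49.9858 kg, Δh = 47.9938 m
ΔPE = mgΔh = (49.9858)(9.9)(47.9938) = 23750.2 J = 5676 cal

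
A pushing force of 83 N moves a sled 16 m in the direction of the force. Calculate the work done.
W = F·d = (83)(16) = 1328 J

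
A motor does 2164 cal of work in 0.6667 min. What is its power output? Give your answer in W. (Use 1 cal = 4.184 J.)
Convert to SI: W = 9054.18 J, t = 40.002 s
P = W/t = 9054.18/40.002 = 226.3 W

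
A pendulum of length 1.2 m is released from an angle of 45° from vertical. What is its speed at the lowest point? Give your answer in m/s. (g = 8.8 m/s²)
h = L(1 − cosθ) = 1.2(1 − cos45°) = 0.351472 m
v = √(2gh) = √(2·8.8·0.351472) = 2.487 m/s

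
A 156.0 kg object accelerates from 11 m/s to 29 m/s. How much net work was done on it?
W = ΔKE = ½m(v₂² − v₁²) = ½(156.0)(29² − 11²) = 56160.0 J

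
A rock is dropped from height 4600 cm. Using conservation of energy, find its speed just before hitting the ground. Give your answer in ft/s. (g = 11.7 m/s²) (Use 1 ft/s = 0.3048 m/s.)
Convert to SI: h = 46.0 m
mgh = ½mv² ⇒ v = √(2gh) = √(2·11.7·46.0) = 32.8085 m/s = 107.6 ft/s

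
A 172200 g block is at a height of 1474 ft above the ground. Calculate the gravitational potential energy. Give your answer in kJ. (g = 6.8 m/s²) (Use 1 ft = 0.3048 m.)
Convert to SI: m = 172.2 kg, h = 449.275 m
PE = mgh = (172.2)(6.8)(449.275) = 526083 J = 526.1 kJ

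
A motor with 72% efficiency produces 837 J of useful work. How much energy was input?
W_in = W_out/η = 837/0.72 = 1163 J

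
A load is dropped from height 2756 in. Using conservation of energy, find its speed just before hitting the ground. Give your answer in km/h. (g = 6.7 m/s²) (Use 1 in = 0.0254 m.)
Convert to SI: h = 70.0024 m
mgh = ½mv² ⇒ v = √(2gh) = √(2·6.7·70.0024) = 30.6273 m/s = 110.3 km/h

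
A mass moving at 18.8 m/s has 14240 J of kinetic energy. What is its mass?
m = 2·KE/v² = 2·14240/(18.8)² = 80.58 kg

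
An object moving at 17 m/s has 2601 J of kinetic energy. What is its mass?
m = 2·KE/v² = 2·2601/(17)² = 18.0 kg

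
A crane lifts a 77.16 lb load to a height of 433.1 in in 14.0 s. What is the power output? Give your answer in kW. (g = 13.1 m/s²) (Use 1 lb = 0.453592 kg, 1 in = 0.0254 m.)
Convert to SI: m = 34.9992 kg, h = 11.0007 m, t = 14.0 s
P = mgh/t = (34.9992)(13.1)(11.0007)/14.0 = 360.266 W = 0.3603 kW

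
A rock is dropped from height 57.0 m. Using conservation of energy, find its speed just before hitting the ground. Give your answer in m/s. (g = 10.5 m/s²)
mgh = ½mv² ⇒ v = √(2gh) = √(2·10.5·57.0) = 34.6 m/s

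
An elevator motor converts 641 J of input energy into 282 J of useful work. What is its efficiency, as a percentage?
η = W_out/W_in = 282/641 = 43.99%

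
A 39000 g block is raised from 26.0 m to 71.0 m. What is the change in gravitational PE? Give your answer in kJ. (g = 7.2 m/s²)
Convert to SI: m = 39.0 kg, Δh = 45.0 m
ΔPE = mgΔh = (39.0)(7.2)(45.0) = 12636.0 J = 12.64 kJ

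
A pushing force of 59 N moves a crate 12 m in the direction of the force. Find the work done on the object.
W = F·d = (59)(12) = 708.0 J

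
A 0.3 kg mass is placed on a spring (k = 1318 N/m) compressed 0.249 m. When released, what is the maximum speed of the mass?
½kx² = ½mv² ⇒ v = x√(k/m) = (0.249)√(1318/0.3) = 16.5 m/s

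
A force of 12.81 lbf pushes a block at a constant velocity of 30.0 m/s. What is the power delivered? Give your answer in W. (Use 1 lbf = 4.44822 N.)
Convert to SI: F = 56.9817 N, v = 30.0 m/s
P = Fv = (56.9817)(30.0) = 1709 W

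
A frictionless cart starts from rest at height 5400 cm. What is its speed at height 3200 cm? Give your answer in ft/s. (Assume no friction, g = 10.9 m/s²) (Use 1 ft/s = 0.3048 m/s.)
Convert to SI: h₁−h₂ = 22.0 m
mgh₁ = mgh₂ + ½mv² ⇒ v = √(2g(h₁−h₂)) = √(2·10.9·22.0) = 21.8998 m/s = 71.85 ft/s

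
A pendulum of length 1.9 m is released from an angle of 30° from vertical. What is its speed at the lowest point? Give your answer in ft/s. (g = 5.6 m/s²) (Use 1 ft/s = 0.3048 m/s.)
h = L(1 − cosθ) = 1.9(1 − cos30°) = 0.254552 m
v = √(2gh) = √(2·5.6·0.254552) = 1.68848 m/s = 5.54 ft/s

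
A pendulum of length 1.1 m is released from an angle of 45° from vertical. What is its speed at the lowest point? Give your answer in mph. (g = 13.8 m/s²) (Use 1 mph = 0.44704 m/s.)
h = L(1 − cosθ) = 1.1(1 − cos45°) = 0.322183 m
v = √(2gh) = √(2·13.8·0.322183) = 2.98199 m/s = 6.671 mph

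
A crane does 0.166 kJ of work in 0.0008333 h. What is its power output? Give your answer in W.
Convert to SI: W = 166.0 J, t = 2.99988 s
P = W/t = 166.0/2.99988 = 55.34 W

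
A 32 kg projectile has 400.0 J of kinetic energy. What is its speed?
v = √(2·KE/m) = √(2·400.0/32) = 5.0 m/s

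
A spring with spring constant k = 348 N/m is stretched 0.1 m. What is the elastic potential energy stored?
PE = ½kx² = ½(348)(0.1)² = 1.74 J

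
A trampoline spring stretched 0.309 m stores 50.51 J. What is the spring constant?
k = 2·PE/x² = 2·50.51/(0.309)² = 1058 N/m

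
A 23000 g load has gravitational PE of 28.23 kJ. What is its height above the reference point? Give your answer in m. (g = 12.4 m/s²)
Convert to SI: m = 23.0 kg, PE = 28230.0 J
h = PE/(mg) = 28230.0/(23.0·12.4) = 98.98 m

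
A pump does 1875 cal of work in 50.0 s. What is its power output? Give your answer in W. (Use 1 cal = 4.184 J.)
Convert to SI: W = 7845.0 J, t = 50.0 s
P = W/t = 7845.0/50.0 = 156.9 W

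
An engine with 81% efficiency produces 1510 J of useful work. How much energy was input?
W_in = W_out/η = 1510/0.81 = 1864 J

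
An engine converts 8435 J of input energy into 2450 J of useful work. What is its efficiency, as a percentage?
η = W_out/W_in = 2450/8435 = 29.05%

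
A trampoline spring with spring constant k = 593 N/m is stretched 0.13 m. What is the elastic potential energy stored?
PE = ½kx² = ½(593)(0.13)² = 5.011 J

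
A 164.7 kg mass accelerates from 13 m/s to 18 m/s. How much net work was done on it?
W = ΔKE = ½m(v₂² − v₁²) = ½(164.7)(18² − 13²) = 12764.25 J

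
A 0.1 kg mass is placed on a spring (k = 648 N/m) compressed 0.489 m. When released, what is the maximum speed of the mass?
½kx² = ½mv² ⇒ v = x√(k/m) = (0.489)√(648/0.1) = 39.36 m/s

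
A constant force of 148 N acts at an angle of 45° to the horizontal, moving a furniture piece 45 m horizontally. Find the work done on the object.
W = F·d·cosθ = (148)(45)cos(45°) = 4709 J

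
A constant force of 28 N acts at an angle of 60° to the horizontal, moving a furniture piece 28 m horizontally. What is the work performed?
W = F·d·cosθ = (28)(28)cos(60°) = 392.0 J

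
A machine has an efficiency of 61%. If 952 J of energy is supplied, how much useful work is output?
W_out = η·W_in = 0.61·952 = 580.72 J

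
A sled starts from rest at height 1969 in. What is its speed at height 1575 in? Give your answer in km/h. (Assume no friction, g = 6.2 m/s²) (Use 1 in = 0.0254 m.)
Convert to SI: h₁−h₂ = 10.0076 m
mgh₁ = mgh₂ + ½mv² ⇒ v = √(2g(h₁−h₂)) = √(2·6.2·10.0076) = 11.1398 m/s = 40.1 km/h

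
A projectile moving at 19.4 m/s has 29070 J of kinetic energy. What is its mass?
m = 2·KE/v² = 2·29070/(19.4)² = 154.5 kg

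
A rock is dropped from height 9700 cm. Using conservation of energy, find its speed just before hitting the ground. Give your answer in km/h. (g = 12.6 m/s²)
Convert to SI: h = 97.0 m
mgh = ½mv² ⇒ v = √(2gh) = √(2·12.6·97.0) = 49.4409 m/s = 178.0 km/h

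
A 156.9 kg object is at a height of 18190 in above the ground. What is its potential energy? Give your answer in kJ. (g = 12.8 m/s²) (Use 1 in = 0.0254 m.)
Convert to SI: m = 156.9 kg, h = 462.026 m
PE = mgh = (156.9)(12.8)(462.026) = 927896 J = 927.9 kJ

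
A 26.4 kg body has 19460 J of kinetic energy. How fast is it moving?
v = √(2·KE/m) = √(2·19460/26.4) = 38.4 m/s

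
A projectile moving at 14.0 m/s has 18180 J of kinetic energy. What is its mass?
m = 2·KE/v² = 2·18180/(14.0)² = 185.5 kg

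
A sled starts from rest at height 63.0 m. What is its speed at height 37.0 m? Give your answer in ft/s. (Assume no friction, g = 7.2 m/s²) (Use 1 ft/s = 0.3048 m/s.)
mgh₁ = mgh₂ + ½mv² ⇒ v = √(2g(h₁−h₂)) = √(2·7.2·26.0) = 19.3494 m/s = 63.48 ft/s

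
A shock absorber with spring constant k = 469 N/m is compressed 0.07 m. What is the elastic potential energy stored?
PE = ½kx² = ½(469)(0.07)² = 1.149 J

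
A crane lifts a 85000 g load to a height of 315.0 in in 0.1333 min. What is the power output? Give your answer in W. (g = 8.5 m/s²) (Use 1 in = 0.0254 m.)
Convert to SI: m = 85.0 kg, h = 8.001 m, t = 7.998 s
P = mgh/t = (85.0)(8.5)(8.001)/7.998 = 722.8 W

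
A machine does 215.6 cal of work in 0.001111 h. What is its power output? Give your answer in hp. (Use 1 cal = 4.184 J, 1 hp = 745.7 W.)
Convert to SI: W = 902.07 J, t = 3.9996 s
P = W/t = 902.07/3.9996 = 225.54 W = 0.3025 hp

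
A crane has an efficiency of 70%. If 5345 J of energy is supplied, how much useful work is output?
W_out = η·W_in = 0.7·5345 = 3741.5 J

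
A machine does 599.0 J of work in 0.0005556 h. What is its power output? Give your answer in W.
Convert to SI: W = 599.0 J, t = 2.00016 s
P = W/t = 599.0/2.00016 = 299.5 W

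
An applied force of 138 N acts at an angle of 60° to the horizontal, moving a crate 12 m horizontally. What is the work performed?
W = F·d·cosθ = (138)(12)cos(60°) = 828.0 J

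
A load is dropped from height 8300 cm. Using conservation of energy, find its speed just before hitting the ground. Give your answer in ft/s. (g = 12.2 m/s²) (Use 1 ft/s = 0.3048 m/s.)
Convert to SI: h = 83.0 m
mgh = ½mv² ⇒ v = √(2gh) = √(2·12.2·83.0) = 45.0022 m/s = 147.6 ft/s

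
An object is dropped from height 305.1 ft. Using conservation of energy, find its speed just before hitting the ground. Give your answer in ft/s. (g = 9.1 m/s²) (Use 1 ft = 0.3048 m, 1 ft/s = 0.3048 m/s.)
Convert to SI: h = 92.9945 m
mgh = ½mv² ⇒ v = √(2gh) = √(2·9.1·92.9945) = 41.14 m/s = 135.0 ft/s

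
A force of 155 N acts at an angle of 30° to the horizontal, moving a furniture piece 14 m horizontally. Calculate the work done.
W = F·d·cosθ = (155)(14)cos(30°) = 1879 J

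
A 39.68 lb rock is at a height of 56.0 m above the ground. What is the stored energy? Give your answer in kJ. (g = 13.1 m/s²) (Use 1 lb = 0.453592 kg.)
Convert to SI: m = 17.9985 kg, h = 56.0 m
PE = mgh = (17.9985)(13.1)(56.0) = 13203.7 J = 13.2 kJ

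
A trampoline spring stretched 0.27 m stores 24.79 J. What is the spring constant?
k = 2·PE/x² = 2·24.79/(0.27)² = 680.1 N/m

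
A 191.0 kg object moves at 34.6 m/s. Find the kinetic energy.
KE = ½mv² = ½(191.0)(34.6)² = 114300 J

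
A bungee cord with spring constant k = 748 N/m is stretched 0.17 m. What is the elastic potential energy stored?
PE = ½kx² = ½(748)(0.17)² = 10.81 J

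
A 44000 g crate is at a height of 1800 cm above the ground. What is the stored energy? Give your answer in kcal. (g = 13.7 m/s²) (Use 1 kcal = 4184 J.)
Convert to SI: m = 44.0 kg, h = 18.0 m
PE = mgh = (44.0)(13.7)(18.0) = 10850.4 J = 2.593 kcal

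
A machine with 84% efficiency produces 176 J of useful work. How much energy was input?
W_in = W_out/η = 176/0.84 = 209.5 J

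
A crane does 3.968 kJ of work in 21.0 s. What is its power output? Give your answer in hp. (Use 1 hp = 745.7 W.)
Convert to SI: W = 3968.0 J, t = 21.0 s
P = W/t = 3968.0/21.0 = 188.952 W = 0.2534 hp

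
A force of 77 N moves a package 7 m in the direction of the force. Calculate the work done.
W = F·d = (77)(7) = 539.0 J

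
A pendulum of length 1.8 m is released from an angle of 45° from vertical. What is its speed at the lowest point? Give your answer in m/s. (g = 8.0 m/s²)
h = L(1 − cosθ) = 1.8(1 − cos45°) = 0.527208 m
v = √(2gh) = √(2·8.0·0.527208) = 2.904 m/s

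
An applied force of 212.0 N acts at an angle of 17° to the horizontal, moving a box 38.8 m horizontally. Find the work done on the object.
W = F·d·cosθ = (212.0)(38.8)cos(17°) = 7866 J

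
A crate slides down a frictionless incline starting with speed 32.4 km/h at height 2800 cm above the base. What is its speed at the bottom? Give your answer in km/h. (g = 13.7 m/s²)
Convert to SI: v₀ = 9.0 m/s, h = 28.0 m
½mv₀² + mgh = ½mv² ⇒ v = √(v₀² + 2gh) = √(9.0² + 2·13.7·28.0) = 29.1239 m/s = 104.8 km/h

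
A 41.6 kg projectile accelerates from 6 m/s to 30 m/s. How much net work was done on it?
W = ΔKE = ½m(v₂² − v₁²) = ½(41.6)(30² − 6²) = 17971.2 J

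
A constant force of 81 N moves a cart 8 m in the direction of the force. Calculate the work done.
W = F·d = (81)(8) = 648.0 J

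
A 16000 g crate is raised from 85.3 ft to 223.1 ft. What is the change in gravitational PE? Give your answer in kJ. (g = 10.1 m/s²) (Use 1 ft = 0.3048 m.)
Convert to SI: m = 16.0 kg, Δh = 42.0014 m
ΔPE = mgΔh = (16.0)(10.1)(42.0014) = 6787.43 J = 6.787 kJ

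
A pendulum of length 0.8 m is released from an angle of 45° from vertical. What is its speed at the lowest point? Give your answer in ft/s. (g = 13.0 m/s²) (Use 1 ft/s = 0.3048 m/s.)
h = L(1 − cosθ) = 0.8(1 − cos45°) = 0.234315 m
v = √(2gh) = √(2·13.0·0.234315) = 2.46823 m/s = 8.098 ft/s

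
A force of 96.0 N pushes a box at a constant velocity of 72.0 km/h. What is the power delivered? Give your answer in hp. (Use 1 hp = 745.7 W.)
Convert to SI: F = 96.0 N, v = 20.0 m/s
P = Fv = (96.0)(20.0) = 1920.0 W = 2.575 hp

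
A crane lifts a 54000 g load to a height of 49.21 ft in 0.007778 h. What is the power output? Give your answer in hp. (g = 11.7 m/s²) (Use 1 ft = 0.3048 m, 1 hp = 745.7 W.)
Convert to SI: m = 54.0 kg, h = 14.9992 m, t = 28.0008 s
P = mgh/t = (54.0)(11.7)(14.9992)/28.0008 = 338.437 W = 0.4539 hp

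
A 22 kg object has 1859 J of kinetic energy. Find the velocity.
v = √(2·KE/m) = √(2·1859/22) = 13.0 m/s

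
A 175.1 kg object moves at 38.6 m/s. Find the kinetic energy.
KE = ½mv² = ½(175.1)(38.6)² = 130400 J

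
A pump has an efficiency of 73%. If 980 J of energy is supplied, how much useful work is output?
W_out = η·W_in = 0.73·980 = 715.4 J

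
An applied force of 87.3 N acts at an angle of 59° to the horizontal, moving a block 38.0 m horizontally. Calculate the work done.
W = F·d·cosθ = (87.3)(38.0)cos(59°) = 1709 J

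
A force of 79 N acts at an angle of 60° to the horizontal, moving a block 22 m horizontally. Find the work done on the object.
W = F·d·cosθ = (79)(22)cos(60°) = 869.0 J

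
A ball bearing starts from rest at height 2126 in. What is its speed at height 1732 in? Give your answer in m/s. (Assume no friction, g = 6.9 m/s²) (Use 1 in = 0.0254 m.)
Convert to SI: h₁−h₂ = 10.0076 m
mgh₁ = mgh₂ + ½mv² ⇒ v = √(2g(h₁−h₂)) = √(2·6.9·10.0076) = 11.75 m/s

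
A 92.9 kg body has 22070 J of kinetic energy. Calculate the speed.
v = √(2·KE/m) = √(2·22070/92.9) = 21.8 m/s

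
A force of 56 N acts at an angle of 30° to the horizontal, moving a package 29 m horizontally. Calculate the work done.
W = F·d·cosθ = (56)(29)cos(30°) = 1406 J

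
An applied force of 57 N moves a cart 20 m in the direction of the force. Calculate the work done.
W = F·d = (57)(20) = 1140 J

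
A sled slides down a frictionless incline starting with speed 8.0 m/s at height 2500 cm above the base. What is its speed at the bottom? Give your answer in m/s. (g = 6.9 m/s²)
Convert to SI: v₀ = 8.0 m/s, h = 25.0 m
½mv₀² + mgh = ½mv² ⇒ v = √(v₀² + 2gh) = √(8.0² + 2·6.9·25.0) = 20.22 m/s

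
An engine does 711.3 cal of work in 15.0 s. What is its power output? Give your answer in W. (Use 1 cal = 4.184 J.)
Convert to SI: W = 2976.08 J, t = 15.0 s
P = W/t = 2976.08/15.0 = 198.4 W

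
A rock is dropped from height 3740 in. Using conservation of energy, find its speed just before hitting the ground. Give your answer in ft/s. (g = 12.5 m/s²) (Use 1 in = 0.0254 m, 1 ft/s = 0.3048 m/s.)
Convert to SI: h = 94.996 m
mgh = ½mv² ⇒ v = √(2gh) = √(2·12.5·94.996) = 48.7329 m/s = 159.9 ft/s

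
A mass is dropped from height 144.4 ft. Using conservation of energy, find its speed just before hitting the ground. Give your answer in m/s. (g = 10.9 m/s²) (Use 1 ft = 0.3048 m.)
Convert to SI: h = 44.0131 m
mgh = ½mv² ⇒ v = √(2gh) = √(2·10.9·44.0131) = 30.98 m/s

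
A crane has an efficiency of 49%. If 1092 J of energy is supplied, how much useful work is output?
W_out = η·W_in = 0.49·1092 = 535.08 J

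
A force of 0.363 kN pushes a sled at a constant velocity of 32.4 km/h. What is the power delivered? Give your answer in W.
Convert to SI: F = 363.0 N, v = 9.0 m/s
P = Fv = (363.0)(9.0) = 3267 W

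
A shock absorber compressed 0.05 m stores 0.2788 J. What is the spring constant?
k = 2·PE/x² = 2·0.2788/(0.05)² = 223.0 N/m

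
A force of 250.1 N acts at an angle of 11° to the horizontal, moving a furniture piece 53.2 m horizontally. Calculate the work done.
W = F·d·cosθ = (250.1)(53.2)cos(11°) = 13060 J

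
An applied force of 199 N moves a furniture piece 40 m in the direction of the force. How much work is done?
W = F·d = (199)(40) = 7960 J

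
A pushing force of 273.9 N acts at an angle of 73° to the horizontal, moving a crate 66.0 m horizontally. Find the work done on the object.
W = F·d·cosθ = (273.9)(66.0)cos(73°) = 5285 J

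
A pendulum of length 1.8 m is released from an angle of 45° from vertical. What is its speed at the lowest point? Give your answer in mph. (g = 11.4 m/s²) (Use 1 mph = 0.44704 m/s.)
h = L(1 − cosθ) = 1.8(1 − cos45°) = 0.527208 m
v = √(2gh) = √(2·11.4·0.527208) = 3.46704 m/s = 7.756 mph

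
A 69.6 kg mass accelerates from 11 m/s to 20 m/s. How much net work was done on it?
W = ΔKE = ½m(v₂² − v₁²) = ½(69.6)(20² − 11²) = 9709.2 J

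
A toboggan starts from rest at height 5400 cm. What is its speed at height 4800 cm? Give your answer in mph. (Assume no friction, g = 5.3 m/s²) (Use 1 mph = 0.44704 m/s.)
Convert to SI: h₁−h₂ = 6.0 m
mgh₁ = mgh₂ + ½mv² ⇒ v = √(2g(h₁−h₂)) = √(2·5.3·6.0) = 7.97496 m/s = 17.84 mph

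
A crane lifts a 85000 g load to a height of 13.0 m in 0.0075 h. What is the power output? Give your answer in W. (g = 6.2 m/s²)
Convert to SI: m = 85.0 kg, h = 13.0 m, t = 27.0 s
P = mgh/t = (85.0)(6.2)(13.0)/27.0 = 253.7 W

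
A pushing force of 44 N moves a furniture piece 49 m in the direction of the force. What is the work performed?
W = F·d = (44)(49) = 2156 J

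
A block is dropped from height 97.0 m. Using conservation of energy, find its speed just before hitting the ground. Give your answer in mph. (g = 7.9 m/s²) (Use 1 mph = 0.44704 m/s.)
mgh = ½mv² ⇒ v = √(2gh) = √(2·7.9·97.0) = 39.1484 m/s = 87.57 mph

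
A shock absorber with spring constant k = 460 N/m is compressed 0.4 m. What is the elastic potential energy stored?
PE = ½kx² = ½(460)(0.4)² = 36.8 J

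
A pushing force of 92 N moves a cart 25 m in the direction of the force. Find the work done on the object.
W = F·d = (92)(25) = 2300 J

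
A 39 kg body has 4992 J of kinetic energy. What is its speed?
v = √(2·KE/m) = √(2·4992/39) = 16.0 m/s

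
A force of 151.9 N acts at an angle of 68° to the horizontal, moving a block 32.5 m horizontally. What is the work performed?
W = F·d·cosθ = (151.9)(32.5)cos(68°) = 1849 J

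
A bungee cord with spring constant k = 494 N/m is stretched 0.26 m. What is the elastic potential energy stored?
PE = ½kx² = ½(494)(0.26)² = 16.7 J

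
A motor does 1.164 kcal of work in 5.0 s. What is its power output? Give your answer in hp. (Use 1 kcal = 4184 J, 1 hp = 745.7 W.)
Convert to SI: W = 4870.18 J, t = 5.0 s
P = W/t = 4870.18/5.0 = 974.035 W = 1.306 hp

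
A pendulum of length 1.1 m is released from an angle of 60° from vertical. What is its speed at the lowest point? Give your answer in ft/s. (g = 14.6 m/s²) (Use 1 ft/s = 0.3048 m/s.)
h = L(1 − cosθ) = 1.1(1 − cos60°) = 0.55 m
v = √(2gh) = √(2·14.6·0.55) = 4.00749 m/s = 13.15 ft/s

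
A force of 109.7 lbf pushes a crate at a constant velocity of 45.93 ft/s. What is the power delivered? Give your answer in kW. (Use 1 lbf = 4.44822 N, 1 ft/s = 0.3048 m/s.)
Convert to SI: F = 487.97 N, v = 13.9995 m/s
P = Fv = (487.97)(13.9995) = 6831.31 W = 6.831 kW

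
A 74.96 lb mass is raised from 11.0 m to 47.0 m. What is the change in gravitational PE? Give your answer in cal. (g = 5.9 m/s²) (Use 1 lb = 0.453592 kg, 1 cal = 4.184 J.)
Convert to SI: m = 34.0013 kg, Δh = 36.0 m
ΔPE = mgΔh = (34.0013)(5.9)(36.0) = 7221.87 J = 1726 cal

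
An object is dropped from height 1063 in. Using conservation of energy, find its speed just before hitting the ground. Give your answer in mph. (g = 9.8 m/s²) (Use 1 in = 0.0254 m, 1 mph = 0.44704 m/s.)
Convert to SI: h = 27.0002 m
mgh = ½mv² ⇒ v = √(2gh) = √(2·9.8·27.0002) = 23.0044 m/s = 51.46 mph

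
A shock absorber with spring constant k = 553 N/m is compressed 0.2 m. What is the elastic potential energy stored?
PE = ½kx² = ½(553)(0.2)² = 11.06 J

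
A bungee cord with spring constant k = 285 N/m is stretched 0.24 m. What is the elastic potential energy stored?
PE = ½kx² = ½(285)(0.24)² = 8.208 J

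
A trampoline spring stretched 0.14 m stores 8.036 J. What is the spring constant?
k = 2·PE/x² = 2·8.036/(0.14)² = 820.0 N/m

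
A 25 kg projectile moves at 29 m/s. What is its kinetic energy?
KE = ½mv² = ½(25)(29)² = 10512.5 J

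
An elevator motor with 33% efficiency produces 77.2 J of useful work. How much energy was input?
W_in = W_out/η = 77.2/0.33 = 233.9 J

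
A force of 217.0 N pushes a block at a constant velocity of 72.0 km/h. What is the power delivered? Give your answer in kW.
Convert to SI: F = 217.0 N, v = 20.0 m/s
P = Fv = (217.0)(20.0) = 4340.0 W = 4.34 kW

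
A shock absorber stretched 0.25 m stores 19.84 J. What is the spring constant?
k = 2·PE/x² = 2·19.84/(0.25)² = 634.9 N/m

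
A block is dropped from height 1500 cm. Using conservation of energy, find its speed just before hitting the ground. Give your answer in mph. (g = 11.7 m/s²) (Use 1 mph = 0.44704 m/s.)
Convert to SI: h = 15.0 m
mgh = ½mv² ⇒ v = √(2gh) = √(2·11.7·15.0) = 18.735 m/s = 41.91 mph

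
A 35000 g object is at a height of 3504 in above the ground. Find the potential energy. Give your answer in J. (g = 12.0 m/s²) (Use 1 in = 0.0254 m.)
Convert to SI: m = 35.0 kg, h = 89.0016 m
PE = mgh = (35.0)(12.0)(89.0016) = 37380 J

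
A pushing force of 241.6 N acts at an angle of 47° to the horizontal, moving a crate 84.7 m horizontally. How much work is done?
W = F·d·cosθ = (241.6)(84.7)cos(47°) = 13960 J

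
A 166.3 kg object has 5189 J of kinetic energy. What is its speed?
v = √(2·KE/m) = √(2·5189/166.3) = 7.9 m/s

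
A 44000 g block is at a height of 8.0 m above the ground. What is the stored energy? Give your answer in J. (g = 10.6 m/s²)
Convert to SI: m = 44.0 kg, h = 8.0 m
PE = mgh = (44.0)(10.6)(8.0) = 3731 J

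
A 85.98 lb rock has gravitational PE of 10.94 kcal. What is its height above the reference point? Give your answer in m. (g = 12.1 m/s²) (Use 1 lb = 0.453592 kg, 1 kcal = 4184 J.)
Convert to SI: m = 38.9998 kg, PE = 45773.0 J
h = PE/(mg) = 45773.0/(38.9998·12.1) = 97.0 m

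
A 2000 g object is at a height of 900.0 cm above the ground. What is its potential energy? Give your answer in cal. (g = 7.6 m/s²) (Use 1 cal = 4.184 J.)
Convert to SI: m = 2.0 kg, h = 9.0 m
PE = mgh = (2.0)(7.6)(9.0) = 136.8 J = 32.7 cal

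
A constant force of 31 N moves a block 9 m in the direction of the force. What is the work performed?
W = F·d = (31)(9) = 279.0 J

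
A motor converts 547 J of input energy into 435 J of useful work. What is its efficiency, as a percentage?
η = W_out/W_in = 435/547 = 79.52%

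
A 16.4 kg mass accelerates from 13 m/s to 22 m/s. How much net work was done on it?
W = ΔKE = ½m(v₂² − v₁²) = ½(16.4)(22² − 13²) = 2583.0 J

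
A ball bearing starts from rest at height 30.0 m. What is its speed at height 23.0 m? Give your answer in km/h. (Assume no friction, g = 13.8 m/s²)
mgh₁ = mgh₂ + ½mv² ⇒ v = √(2g(h₁−h₂)) = √(2·13.8·7.0) = 13.8996 m/s = 50.04 km/h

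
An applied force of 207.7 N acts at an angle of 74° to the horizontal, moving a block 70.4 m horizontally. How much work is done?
W = F·d·cosθ = (207.7)(70.4)cos(74°) = 4030 J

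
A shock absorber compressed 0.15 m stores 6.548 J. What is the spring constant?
k = 2·PE/x² = 2·6.548/(0.15)² = 582.0 N/m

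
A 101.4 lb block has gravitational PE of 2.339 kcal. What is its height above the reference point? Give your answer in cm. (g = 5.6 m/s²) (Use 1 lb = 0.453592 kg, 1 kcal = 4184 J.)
Convert to SI: m = 45.9942 kg, PE = 9786.38 J
h = PE/(mg) = 9786.38/(45.9942·5.6) = 37.9954 m = 3800 cm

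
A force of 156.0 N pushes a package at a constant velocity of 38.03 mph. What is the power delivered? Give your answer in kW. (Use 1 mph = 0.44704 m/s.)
Convert to SI: F = 156.0 N, v = 17.0009 m/s
P = Fv = (156.0)(17.0009) = 2652.15 W = 2.652 kW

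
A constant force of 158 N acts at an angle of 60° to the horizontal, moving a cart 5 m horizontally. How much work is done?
W = F·d·cosθ = (158)(5)cos(60°) = 395.0 J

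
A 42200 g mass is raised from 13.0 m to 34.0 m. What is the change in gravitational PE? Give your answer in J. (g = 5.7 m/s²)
Convert to SI: m = 42.2 kg, Δh = 21.0 m
ΔPE = mgΔh = (42.2)(5.7)(21.0) = 5051 J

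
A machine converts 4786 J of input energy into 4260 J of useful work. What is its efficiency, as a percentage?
η = W_out/W_in = 4260/4786 = 89.01%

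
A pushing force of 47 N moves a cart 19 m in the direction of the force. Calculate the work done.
W = F·d = (47)(19) = 893.0 J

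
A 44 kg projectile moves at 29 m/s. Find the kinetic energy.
KE = ½mv² = ½(44)(29)² = 18502.0 J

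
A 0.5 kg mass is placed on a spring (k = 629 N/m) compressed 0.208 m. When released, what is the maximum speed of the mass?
½kx² = ½mv² ⇒ v = x√(k/m) = (0.208)√(629/0.5) = 7.377 m/s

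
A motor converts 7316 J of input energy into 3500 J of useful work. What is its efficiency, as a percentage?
η = W_out/W_in = 3500/7316 = 47.84%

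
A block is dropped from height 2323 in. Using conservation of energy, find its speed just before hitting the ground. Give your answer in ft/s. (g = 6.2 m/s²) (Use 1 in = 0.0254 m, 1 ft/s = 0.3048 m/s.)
Convert to SI: h = 59.0042 m
mgh = ½mv² ⇒ v = √(2gh) = √(2·6.2·59.0042) = 27.0491 m/s = 88.74 ft/s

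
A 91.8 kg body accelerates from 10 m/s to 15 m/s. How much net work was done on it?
W = ΔKE = ½m(v₂² − v₁²) = ½(91.8)(15² − 10²) = 5737.5 J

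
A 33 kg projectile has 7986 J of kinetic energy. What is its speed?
v = √(2·KE/m) = √(2·7986/33) = 22.0 m/s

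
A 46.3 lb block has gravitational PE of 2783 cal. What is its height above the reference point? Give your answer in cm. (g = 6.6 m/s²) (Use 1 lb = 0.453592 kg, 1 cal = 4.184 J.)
Convert to SI: m = 21.0013 kg, PE = 11644.1 J
h = PE/(mg) = 11644.1/(21.0013·6.6) = 84.0068 m = 8401 cm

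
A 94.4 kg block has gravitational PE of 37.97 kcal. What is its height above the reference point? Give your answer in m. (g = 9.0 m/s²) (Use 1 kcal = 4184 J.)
Convert to SI: m = 94.4 kg, PE = 158866 J
h = PE/(mg) = 158866/(94.4·9.0) = 187.0 m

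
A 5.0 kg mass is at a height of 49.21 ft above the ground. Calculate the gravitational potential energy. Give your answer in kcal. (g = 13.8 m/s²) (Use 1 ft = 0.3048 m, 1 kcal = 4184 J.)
Convert to SI: m = 5.0 kg, h = 14.9992 m
PE = mgh = (5.0)(13.8)(14.9992) = 1034.95 J = 0.2474 kcal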